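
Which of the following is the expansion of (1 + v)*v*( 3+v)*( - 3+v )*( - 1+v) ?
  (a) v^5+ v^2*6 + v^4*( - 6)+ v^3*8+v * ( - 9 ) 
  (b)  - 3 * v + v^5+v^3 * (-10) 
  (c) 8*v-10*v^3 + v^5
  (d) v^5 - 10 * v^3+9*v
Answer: d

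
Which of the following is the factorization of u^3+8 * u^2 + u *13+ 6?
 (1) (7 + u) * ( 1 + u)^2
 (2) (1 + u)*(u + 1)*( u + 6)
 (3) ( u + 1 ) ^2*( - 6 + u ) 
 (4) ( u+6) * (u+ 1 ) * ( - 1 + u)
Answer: 2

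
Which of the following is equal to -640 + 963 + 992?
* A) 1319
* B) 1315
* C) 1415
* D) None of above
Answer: B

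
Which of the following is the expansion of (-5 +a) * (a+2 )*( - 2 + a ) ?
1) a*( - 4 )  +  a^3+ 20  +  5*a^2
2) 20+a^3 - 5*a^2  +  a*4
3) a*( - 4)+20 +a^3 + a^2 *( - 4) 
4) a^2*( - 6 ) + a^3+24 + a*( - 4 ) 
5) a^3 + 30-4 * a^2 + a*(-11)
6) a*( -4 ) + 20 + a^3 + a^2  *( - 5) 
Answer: 6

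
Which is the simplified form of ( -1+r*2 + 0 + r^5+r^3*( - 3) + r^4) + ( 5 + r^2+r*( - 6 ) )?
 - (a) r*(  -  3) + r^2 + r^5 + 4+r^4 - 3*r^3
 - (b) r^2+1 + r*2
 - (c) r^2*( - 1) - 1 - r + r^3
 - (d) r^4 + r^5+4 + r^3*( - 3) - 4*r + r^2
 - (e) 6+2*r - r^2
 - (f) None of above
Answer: d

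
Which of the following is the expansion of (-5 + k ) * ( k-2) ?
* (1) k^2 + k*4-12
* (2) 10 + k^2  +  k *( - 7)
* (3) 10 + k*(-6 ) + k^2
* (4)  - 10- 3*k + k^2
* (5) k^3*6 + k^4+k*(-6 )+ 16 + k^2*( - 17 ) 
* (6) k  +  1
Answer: 2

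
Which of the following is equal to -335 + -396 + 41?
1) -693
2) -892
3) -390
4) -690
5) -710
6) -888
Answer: 4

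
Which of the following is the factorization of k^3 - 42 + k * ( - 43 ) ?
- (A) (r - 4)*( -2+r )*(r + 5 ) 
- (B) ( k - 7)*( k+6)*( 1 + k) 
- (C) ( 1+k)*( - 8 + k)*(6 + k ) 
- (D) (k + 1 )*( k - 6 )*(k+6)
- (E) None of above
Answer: B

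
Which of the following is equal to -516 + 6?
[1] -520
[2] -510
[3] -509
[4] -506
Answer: 2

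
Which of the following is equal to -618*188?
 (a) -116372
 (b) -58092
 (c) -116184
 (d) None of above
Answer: c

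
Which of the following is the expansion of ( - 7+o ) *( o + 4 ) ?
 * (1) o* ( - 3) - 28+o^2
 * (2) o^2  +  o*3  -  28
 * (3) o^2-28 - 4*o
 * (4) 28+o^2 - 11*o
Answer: 1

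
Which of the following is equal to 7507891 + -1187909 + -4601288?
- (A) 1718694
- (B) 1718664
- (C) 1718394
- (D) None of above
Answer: A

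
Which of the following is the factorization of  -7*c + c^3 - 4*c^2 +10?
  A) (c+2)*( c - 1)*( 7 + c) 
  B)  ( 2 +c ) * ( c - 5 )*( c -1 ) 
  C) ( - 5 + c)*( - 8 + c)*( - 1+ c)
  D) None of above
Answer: B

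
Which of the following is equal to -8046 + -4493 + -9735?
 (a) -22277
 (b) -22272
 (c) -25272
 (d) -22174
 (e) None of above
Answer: e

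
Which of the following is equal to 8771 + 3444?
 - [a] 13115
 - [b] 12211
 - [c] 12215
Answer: c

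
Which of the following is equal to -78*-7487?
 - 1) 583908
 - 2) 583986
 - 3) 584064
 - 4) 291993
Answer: 2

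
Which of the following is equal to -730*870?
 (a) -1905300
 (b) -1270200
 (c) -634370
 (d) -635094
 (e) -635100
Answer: e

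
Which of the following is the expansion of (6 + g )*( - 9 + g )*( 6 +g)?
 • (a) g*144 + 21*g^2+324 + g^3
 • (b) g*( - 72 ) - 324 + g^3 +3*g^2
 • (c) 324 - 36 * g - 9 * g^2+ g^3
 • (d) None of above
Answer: b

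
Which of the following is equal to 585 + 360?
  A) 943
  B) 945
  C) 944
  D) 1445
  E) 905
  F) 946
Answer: B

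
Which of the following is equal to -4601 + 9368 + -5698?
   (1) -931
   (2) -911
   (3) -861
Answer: 1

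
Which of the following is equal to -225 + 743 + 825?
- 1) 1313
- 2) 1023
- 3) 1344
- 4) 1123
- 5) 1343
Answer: 5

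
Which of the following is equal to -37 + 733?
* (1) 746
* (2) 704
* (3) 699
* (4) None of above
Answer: 4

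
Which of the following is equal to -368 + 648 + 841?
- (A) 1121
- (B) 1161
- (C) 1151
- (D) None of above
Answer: A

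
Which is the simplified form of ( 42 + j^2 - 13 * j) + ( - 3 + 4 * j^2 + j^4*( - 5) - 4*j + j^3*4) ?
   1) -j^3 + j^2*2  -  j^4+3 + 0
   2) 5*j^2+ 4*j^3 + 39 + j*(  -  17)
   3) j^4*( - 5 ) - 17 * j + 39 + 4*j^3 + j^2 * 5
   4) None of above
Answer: 3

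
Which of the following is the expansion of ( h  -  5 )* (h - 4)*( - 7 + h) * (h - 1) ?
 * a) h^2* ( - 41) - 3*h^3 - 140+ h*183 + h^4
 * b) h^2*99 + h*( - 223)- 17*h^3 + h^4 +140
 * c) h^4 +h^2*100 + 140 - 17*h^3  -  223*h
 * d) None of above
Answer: b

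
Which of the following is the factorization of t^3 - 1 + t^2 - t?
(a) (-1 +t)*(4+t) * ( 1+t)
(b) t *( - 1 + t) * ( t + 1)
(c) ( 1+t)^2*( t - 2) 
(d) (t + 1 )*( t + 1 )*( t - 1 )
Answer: d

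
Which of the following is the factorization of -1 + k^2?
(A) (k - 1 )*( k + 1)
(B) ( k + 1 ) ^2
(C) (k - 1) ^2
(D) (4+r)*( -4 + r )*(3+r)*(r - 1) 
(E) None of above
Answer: A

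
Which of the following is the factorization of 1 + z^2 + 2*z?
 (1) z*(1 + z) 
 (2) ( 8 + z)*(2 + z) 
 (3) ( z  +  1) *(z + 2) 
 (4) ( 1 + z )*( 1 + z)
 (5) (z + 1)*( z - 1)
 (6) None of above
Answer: 4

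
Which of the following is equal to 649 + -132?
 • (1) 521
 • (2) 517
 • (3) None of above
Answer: 2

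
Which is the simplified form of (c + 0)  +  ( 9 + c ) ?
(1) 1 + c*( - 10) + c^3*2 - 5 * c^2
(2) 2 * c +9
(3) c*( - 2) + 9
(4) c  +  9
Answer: 2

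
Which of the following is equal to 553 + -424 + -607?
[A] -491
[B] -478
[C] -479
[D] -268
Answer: B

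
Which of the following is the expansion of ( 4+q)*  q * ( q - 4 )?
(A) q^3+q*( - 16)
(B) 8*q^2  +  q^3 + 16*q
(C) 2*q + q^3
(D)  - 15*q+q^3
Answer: A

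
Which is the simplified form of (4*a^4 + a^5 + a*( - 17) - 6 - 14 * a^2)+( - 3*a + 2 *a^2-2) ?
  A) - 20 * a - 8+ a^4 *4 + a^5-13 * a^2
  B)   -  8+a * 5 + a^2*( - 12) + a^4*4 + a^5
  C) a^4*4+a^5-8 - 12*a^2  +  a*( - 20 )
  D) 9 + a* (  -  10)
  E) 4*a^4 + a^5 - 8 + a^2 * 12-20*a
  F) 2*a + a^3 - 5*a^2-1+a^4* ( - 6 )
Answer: C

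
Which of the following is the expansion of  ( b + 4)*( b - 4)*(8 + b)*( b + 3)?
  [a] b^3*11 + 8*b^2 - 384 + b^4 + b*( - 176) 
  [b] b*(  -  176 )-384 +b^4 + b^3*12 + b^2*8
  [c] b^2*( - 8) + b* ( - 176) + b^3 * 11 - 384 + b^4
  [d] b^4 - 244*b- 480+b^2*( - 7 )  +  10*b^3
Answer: a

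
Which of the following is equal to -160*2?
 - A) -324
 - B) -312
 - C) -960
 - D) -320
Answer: D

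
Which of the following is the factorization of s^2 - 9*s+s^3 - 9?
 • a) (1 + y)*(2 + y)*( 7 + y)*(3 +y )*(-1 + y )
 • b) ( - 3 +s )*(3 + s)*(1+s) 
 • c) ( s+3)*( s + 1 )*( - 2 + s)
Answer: b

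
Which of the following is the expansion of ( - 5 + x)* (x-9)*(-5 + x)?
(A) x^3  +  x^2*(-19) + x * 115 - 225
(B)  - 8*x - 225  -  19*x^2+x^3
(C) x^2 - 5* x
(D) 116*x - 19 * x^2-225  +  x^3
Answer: A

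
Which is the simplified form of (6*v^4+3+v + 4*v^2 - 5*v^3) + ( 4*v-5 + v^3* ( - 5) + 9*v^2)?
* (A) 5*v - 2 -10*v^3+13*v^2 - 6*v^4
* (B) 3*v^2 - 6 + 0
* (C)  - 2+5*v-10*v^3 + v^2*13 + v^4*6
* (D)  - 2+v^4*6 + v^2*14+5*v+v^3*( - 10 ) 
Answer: C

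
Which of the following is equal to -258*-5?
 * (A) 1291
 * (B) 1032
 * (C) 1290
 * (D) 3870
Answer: C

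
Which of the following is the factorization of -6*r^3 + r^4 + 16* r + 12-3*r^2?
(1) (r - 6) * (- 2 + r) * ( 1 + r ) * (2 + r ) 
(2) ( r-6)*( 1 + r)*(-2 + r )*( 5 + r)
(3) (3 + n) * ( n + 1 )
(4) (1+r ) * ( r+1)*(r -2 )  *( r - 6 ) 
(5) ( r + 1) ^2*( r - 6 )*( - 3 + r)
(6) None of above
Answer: 4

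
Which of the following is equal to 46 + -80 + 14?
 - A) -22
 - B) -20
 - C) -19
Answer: B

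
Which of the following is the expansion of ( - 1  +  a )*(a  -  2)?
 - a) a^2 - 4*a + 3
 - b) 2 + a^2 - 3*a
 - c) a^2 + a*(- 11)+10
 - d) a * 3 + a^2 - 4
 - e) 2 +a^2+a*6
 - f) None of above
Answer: b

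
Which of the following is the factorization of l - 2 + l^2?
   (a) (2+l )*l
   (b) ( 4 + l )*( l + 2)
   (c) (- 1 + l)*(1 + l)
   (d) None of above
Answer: d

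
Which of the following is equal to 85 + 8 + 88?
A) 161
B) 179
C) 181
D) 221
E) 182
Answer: C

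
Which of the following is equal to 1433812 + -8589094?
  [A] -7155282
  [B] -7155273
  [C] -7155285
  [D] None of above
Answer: A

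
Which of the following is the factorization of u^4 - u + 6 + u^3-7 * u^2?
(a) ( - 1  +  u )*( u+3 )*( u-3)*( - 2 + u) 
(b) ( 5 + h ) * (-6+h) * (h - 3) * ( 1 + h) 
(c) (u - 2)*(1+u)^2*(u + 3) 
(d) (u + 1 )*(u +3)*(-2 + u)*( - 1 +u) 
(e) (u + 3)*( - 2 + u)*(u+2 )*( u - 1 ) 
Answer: d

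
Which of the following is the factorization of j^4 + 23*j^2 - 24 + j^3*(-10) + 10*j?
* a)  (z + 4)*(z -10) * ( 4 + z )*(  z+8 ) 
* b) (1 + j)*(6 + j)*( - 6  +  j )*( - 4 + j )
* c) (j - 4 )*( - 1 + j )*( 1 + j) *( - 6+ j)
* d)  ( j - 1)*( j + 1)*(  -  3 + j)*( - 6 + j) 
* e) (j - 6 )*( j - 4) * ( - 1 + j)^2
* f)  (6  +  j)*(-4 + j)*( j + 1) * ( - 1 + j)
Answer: c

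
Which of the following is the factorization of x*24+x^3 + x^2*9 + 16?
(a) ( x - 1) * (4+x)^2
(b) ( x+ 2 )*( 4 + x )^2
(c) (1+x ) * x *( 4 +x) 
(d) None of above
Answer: d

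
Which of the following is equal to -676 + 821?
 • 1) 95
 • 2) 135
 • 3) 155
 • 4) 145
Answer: 4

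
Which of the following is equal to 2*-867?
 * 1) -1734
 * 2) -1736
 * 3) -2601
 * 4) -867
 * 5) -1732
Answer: 1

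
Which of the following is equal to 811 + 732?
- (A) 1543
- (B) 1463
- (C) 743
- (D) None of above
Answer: A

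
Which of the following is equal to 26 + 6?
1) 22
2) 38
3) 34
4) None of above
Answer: 4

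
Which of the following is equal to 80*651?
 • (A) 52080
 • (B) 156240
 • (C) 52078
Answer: A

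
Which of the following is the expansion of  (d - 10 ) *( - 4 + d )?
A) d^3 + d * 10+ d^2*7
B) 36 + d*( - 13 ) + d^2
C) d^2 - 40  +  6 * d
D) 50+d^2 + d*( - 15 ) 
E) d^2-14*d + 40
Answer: E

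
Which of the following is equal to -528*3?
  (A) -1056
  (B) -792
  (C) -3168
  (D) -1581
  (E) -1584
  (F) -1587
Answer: E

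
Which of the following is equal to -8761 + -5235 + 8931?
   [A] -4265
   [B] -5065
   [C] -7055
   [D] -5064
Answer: B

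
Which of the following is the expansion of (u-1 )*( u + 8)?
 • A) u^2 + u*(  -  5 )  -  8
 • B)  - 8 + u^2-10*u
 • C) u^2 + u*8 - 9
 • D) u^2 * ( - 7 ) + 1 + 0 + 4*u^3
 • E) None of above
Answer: E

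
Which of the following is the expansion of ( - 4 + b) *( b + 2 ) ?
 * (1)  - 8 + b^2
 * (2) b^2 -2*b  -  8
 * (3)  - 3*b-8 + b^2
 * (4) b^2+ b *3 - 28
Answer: 2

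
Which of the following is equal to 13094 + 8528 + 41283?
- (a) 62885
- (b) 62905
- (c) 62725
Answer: b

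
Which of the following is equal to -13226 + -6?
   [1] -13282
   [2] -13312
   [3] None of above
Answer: 3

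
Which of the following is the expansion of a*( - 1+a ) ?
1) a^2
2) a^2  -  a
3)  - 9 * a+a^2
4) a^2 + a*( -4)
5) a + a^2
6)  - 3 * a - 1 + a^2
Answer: 2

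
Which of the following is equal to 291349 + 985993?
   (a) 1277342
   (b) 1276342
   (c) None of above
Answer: a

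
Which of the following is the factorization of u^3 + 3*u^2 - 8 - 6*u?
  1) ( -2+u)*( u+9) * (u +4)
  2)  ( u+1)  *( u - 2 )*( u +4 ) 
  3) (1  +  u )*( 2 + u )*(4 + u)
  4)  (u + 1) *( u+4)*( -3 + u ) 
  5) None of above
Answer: 2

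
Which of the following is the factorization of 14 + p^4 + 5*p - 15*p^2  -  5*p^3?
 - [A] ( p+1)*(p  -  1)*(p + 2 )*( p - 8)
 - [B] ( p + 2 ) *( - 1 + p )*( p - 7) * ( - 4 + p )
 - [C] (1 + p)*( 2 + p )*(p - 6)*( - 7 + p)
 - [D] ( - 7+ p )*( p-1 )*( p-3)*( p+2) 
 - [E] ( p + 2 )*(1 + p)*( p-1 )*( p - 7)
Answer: E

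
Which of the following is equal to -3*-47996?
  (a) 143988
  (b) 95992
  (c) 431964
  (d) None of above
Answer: a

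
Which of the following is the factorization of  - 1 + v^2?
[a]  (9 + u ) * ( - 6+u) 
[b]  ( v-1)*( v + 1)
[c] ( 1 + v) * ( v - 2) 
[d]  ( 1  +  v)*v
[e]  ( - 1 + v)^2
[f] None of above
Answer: b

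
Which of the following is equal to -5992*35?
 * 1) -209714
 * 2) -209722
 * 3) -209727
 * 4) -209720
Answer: 4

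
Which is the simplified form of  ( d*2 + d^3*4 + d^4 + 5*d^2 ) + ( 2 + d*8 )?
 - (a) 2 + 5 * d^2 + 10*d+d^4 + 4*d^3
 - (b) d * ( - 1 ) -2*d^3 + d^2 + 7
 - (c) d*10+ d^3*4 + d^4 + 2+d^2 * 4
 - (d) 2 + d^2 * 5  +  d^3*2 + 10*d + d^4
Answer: a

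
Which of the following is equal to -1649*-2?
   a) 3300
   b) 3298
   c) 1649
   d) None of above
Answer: b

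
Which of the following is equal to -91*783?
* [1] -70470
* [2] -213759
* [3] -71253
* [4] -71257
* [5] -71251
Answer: 3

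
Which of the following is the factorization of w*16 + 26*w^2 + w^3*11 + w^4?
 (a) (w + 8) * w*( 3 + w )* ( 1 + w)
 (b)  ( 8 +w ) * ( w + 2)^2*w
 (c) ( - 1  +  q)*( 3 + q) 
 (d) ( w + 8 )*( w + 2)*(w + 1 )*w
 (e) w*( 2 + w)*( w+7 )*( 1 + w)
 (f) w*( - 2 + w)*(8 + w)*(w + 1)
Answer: d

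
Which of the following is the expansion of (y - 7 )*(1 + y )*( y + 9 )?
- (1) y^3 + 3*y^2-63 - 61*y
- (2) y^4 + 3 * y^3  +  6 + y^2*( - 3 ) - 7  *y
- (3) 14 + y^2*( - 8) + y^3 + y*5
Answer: 1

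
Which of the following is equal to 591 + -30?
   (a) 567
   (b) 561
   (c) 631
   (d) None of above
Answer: b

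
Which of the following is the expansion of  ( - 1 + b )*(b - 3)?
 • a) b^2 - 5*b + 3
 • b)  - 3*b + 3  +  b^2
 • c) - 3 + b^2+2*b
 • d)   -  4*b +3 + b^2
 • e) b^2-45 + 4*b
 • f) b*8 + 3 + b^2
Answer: d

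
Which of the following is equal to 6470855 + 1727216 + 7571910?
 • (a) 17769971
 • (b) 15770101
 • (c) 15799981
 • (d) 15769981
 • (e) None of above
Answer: d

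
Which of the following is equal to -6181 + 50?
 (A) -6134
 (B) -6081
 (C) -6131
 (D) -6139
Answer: C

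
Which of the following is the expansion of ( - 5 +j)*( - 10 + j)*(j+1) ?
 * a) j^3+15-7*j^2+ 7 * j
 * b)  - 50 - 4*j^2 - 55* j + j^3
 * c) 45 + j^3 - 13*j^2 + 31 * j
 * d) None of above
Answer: d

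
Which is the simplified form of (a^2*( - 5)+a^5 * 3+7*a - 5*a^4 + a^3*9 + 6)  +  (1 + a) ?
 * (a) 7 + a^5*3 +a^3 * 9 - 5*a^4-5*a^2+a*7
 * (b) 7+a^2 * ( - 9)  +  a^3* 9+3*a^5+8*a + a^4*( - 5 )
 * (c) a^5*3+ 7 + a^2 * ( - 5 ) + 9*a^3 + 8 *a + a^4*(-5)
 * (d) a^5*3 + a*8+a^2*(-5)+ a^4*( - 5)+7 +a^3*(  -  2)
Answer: c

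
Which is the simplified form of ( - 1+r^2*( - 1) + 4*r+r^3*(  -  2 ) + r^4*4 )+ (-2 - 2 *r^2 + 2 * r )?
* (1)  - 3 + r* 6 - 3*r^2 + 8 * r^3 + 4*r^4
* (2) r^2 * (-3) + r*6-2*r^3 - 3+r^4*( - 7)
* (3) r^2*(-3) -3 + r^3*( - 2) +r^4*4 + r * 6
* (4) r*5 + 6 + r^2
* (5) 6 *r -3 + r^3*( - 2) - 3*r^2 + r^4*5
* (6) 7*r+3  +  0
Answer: 3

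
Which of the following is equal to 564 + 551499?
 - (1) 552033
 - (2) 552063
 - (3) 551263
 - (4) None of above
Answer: 2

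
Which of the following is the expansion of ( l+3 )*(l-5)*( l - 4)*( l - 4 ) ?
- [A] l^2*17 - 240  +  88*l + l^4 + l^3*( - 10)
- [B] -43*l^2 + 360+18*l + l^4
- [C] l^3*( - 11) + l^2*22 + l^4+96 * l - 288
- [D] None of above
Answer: A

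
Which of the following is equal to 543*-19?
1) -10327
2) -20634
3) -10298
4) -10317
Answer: 4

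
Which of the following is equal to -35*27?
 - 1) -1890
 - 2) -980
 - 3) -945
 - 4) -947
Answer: 3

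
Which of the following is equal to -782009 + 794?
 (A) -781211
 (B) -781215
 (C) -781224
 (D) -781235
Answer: B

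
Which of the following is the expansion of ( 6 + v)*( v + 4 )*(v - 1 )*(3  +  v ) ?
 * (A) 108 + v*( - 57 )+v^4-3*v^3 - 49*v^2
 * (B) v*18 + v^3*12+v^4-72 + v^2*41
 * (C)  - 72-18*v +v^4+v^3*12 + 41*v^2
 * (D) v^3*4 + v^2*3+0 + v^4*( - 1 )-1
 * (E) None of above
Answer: B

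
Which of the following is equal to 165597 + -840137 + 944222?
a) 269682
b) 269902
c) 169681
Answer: a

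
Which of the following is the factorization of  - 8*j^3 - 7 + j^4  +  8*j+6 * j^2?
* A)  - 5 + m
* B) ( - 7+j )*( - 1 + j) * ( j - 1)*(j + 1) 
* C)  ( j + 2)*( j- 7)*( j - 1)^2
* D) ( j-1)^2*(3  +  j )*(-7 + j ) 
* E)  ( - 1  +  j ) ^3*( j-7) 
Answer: B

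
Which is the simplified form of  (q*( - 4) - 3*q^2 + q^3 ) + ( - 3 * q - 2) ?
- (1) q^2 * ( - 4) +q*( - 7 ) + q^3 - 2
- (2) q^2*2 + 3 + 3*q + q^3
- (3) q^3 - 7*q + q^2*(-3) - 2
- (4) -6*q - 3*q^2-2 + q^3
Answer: 3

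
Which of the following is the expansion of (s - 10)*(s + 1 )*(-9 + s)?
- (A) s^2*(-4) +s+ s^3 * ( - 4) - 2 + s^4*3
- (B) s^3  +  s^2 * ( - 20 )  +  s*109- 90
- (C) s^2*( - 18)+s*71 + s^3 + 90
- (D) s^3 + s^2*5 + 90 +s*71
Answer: C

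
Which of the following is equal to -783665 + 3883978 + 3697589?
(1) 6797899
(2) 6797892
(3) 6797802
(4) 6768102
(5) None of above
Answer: 5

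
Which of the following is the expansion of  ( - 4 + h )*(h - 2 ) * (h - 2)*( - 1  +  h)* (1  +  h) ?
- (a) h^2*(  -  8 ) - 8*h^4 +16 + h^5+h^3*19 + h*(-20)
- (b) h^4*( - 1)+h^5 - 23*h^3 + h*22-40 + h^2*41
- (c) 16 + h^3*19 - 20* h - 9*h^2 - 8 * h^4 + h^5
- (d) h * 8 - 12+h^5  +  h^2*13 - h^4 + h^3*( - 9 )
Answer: a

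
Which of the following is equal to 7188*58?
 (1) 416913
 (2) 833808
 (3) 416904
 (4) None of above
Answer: 3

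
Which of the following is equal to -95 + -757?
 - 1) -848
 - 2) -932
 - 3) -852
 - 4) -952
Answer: 3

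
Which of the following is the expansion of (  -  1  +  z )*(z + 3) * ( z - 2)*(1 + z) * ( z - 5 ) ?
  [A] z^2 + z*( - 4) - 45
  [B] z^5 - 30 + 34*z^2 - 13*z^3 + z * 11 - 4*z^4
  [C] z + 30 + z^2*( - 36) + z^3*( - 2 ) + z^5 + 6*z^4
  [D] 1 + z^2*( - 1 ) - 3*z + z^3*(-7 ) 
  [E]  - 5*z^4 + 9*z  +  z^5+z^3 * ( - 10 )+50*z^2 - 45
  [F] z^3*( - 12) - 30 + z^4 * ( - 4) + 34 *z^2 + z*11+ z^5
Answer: F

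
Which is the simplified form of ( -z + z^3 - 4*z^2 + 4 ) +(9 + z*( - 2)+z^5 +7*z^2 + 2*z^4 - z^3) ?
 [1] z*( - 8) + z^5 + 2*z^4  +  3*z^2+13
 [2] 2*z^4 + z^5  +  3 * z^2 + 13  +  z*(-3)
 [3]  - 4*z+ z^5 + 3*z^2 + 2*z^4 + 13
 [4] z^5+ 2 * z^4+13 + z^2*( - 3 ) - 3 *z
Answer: 2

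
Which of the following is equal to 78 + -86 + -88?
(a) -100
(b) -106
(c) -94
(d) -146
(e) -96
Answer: e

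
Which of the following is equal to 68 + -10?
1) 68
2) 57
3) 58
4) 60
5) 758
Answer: 3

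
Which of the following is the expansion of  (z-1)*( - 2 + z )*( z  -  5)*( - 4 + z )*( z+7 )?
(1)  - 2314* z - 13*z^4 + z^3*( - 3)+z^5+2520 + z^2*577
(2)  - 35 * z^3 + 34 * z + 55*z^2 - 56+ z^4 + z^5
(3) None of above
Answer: 3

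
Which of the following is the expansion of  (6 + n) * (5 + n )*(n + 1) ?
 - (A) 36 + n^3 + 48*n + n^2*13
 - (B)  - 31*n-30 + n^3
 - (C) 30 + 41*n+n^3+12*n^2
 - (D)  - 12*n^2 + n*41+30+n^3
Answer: C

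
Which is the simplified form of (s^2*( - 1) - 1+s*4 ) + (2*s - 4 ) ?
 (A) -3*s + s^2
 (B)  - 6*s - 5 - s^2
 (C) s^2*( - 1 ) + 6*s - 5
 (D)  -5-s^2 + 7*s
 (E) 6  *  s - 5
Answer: C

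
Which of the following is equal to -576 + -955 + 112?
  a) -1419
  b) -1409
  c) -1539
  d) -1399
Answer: a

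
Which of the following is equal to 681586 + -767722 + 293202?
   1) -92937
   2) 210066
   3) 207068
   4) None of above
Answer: 4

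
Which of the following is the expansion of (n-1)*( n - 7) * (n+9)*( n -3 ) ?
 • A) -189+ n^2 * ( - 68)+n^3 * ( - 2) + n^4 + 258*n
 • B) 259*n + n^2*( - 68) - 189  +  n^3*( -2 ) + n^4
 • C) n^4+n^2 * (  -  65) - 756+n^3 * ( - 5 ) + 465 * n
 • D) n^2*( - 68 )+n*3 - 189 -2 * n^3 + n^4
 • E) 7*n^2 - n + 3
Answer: A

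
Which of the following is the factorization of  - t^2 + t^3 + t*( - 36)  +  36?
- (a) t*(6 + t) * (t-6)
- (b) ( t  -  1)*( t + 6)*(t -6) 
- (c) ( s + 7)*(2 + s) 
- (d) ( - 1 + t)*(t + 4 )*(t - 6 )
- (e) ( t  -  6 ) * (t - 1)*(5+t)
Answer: b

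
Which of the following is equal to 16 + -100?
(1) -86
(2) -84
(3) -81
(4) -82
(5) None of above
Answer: 2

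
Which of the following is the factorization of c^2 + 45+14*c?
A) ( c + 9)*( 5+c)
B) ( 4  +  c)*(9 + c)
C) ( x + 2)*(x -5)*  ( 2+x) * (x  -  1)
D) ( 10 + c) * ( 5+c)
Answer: A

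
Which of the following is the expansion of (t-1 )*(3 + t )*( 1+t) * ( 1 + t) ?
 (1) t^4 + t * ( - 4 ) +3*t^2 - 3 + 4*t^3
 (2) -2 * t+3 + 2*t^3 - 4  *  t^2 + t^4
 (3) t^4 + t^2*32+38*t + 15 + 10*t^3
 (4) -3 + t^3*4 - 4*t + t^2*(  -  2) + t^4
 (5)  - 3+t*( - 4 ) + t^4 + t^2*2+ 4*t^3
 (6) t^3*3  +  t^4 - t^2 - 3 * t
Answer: 5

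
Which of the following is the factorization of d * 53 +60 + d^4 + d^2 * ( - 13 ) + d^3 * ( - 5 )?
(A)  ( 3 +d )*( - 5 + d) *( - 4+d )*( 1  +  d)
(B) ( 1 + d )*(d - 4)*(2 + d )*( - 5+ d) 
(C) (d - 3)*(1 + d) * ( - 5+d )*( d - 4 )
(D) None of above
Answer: A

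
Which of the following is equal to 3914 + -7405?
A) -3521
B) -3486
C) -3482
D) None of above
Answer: D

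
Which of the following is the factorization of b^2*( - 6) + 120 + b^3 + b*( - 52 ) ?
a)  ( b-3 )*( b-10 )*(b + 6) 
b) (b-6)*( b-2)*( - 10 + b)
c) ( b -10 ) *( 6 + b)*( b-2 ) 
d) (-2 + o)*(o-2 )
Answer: c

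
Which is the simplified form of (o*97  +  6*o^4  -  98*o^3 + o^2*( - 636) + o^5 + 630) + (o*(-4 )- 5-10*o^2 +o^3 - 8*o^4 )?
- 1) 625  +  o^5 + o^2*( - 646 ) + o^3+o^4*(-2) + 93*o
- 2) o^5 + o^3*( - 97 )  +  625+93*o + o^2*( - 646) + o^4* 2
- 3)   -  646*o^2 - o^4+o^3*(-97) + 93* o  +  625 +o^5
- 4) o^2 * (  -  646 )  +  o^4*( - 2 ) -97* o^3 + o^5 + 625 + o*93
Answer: 4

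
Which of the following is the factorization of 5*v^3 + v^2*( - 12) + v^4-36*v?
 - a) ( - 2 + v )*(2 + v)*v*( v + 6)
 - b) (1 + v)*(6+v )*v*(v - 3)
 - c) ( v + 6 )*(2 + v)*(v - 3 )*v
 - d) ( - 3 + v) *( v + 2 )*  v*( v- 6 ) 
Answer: c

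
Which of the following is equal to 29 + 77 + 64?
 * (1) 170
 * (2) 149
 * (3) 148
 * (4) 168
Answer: 1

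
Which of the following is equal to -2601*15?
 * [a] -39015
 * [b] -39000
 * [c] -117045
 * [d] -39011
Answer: a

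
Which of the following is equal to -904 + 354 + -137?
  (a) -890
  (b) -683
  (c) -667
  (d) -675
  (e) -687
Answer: e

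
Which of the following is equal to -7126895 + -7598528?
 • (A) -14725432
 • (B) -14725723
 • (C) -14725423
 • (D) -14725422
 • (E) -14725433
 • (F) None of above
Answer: C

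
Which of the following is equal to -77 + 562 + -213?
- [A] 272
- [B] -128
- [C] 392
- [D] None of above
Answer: A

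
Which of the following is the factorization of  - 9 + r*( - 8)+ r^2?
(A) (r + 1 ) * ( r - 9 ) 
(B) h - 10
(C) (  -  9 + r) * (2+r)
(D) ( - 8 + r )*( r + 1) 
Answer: A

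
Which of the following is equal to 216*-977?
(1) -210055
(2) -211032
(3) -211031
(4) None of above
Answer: 2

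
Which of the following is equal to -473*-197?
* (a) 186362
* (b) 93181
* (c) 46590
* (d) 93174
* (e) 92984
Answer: b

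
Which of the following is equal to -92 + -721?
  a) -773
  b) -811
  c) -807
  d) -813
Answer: d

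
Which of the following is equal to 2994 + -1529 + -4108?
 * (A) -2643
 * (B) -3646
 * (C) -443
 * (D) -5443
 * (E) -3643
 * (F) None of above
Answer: A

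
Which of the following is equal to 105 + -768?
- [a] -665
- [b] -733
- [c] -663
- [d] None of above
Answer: c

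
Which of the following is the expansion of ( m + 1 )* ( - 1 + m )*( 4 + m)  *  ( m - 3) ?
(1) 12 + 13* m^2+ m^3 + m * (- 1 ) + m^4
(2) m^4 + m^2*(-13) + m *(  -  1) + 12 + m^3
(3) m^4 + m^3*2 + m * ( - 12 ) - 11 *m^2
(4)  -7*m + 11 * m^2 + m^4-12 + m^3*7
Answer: 2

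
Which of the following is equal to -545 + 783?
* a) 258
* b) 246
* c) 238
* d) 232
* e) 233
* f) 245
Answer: c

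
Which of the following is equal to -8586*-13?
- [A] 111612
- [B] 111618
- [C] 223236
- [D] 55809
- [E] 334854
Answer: B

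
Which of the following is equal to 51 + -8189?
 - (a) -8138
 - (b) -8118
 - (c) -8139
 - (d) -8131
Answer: a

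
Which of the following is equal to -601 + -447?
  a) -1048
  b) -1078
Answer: a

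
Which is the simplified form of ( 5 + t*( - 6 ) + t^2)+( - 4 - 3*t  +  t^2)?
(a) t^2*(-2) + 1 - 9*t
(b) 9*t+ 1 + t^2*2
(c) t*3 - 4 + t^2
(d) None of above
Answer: d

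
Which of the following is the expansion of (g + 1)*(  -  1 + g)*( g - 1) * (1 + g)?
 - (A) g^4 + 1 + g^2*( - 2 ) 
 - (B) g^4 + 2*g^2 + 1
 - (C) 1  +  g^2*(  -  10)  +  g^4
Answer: A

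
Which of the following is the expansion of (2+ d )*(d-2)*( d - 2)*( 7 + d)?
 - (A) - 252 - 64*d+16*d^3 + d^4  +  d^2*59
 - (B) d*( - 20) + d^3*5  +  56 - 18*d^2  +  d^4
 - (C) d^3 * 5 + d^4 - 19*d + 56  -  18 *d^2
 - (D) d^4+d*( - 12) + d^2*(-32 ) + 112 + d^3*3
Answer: B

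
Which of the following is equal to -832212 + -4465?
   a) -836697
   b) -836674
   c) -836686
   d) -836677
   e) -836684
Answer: d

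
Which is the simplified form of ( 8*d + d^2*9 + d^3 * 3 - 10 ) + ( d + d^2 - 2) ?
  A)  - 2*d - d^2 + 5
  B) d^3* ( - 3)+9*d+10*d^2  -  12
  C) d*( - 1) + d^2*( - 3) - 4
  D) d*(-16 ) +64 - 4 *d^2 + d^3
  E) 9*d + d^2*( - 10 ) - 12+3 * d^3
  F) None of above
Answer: F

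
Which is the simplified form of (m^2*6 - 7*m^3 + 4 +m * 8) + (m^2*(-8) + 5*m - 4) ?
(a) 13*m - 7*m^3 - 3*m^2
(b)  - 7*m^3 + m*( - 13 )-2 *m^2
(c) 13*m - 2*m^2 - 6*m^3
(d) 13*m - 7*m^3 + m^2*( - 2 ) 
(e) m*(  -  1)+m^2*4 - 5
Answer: d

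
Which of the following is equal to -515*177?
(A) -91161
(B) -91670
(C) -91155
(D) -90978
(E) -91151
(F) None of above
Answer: C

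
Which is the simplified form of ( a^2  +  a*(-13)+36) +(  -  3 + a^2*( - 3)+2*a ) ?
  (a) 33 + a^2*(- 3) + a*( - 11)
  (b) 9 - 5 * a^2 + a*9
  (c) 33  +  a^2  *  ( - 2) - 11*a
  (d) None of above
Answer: c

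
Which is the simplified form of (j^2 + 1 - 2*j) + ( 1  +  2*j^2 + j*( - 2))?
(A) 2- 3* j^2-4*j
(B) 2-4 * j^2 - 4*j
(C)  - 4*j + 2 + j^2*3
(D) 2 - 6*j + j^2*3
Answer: C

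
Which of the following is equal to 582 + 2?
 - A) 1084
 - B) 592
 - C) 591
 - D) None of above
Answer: D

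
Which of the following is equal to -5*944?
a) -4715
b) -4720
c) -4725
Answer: b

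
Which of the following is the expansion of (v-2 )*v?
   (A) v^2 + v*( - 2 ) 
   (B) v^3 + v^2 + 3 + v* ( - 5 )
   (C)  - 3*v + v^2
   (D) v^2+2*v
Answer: A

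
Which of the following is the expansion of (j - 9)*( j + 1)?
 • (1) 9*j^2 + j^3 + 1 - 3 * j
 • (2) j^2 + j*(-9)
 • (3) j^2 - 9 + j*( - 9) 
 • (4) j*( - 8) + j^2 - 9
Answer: 4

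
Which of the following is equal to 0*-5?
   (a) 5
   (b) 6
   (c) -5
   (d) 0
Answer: d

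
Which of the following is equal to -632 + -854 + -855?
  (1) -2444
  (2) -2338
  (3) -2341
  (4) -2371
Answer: 3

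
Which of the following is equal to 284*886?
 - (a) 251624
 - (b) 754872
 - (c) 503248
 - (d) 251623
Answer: a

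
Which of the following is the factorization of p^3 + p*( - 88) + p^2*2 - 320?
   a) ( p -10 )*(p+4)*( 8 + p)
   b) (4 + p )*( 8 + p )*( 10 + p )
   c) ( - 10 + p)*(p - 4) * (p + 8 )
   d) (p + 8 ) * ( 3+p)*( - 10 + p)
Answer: a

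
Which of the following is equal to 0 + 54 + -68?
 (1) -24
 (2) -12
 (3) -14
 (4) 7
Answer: 3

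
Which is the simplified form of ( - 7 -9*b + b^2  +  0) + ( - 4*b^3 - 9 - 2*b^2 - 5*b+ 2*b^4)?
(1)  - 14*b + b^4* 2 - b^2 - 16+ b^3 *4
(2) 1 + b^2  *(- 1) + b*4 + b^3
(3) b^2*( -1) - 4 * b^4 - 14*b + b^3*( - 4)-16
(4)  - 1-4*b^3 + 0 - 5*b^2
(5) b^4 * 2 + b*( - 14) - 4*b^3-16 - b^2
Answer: 5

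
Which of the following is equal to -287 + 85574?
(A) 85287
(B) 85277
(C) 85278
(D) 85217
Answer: A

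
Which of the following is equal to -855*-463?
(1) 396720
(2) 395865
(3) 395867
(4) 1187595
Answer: 2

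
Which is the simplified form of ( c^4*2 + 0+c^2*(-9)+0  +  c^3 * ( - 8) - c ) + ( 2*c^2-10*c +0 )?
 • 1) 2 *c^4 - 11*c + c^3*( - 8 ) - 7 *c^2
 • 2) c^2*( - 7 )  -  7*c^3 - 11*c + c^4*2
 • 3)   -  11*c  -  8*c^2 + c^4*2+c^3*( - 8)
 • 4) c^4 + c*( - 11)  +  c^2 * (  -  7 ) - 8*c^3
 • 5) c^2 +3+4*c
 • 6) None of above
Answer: 1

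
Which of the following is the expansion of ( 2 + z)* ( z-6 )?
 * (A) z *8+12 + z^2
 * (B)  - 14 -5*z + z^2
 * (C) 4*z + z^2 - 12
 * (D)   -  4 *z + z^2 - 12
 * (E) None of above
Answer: D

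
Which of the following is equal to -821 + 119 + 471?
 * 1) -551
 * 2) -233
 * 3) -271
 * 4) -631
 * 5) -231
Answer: 5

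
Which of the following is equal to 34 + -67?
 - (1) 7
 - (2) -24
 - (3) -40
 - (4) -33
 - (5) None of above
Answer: 4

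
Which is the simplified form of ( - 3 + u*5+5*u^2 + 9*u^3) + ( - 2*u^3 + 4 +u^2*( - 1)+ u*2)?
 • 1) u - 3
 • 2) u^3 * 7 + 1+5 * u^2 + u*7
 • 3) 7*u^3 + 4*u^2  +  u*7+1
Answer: 3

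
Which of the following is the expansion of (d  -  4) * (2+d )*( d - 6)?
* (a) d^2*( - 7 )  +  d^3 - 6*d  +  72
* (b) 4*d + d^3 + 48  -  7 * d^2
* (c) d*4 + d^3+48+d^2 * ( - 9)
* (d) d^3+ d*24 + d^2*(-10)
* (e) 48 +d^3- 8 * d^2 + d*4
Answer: e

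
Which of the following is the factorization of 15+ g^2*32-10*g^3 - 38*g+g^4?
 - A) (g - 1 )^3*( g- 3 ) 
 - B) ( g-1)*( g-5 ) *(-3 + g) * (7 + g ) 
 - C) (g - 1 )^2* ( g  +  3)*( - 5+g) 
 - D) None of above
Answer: D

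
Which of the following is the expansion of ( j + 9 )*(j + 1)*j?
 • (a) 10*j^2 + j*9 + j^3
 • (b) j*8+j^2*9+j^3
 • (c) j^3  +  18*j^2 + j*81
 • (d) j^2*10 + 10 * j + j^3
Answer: a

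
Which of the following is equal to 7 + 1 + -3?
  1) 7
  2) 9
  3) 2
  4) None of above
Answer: 4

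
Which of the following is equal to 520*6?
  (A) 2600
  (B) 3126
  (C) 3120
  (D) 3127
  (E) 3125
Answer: C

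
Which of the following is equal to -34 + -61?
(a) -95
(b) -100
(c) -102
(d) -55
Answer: a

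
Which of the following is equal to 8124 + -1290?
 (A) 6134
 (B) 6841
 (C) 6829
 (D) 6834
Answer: D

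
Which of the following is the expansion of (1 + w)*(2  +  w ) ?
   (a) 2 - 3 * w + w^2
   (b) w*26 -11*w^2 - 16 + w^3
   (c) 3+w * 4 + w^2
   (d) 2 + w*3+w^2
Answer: d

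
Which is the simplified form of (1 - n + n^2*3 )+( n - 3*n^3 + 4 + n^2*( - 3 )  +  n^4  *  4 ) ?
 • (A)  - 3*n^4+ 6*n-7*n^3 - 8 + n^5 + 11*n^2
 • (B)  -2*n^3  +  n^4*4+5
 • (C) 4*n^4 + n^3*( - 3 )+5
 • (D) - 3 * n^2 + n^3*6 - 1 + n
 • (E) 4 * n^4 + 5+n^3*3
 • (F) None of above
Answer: C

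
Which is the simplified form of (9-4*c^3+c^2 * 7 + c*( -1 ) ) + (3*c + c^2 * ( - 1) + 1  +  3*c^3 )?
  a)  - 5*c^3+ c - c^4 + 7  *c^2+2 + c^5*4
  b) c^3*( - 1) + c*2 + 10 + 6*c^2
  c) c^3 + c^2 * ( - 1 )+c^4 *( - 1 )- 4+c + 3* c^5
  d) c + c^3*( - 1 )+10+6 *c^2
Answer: b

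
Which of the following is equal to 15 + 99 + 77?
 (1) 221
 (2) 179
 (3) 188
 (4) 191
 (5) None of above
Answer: 4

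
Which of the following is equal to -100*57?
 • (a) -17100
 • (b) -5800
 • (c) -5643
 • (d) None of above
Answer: d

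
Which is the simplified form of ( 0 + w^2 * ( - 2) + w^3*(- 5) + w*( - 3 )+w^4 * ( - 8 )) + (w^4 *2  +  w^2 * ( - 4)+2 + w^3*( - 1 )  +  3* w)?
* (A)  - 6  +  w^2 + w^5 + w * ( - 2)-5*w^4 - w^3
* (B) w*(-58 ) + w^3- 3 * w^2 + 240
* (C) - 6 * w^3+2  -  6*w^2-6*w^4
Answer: C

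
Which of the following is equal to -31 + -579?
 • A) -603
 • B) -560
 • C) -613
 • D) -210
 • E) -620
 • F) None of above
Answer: F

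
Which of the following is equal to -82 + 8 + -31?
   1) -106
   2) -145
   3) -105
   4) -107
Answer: 3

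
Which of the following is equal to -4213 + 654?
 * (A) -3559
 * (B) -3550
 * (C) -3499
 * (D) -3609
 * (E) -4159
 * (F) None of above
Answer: A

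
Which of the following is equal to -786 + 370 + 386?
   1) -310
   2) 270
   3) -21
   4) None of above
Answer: 4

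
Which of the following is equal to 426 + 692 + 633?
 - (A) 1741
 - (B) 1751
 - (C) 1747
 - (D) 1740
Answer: B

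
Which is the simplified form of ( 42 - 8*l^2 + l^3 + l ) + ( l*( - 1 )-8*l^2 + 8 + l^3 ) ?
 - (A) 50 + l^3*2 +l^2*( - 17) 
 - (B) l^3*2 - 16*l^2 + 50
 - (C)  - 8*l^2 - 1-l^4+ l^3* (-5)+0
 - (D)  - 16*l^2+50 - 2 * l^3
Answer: B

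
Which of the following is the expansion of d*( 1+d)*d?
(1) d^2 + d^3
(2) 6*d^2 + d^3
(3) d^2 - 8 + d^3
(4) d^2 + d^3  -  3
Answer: 1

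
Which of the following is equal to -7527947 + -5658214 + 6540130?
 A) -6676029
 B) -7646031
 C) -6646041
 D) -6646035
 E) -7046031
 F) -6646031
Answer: F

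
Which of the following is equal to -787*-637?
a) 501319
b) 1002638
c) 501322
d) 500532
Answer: a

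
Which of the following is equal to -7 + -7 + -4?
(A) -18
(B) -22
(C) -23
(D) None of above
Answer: A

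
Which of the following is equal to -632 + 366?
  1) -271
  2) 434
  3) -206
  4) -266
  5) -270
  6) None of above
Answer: 4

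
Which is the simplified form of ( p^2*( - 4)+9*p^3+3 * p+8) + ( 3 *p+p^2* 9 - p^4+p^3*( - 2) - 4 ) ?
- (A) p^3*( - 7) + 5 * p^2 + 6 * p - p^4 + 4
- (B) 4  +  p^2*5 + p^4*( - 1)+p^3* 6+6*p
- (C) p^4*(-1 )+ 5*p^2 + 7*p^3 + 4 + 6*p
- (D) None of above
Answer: C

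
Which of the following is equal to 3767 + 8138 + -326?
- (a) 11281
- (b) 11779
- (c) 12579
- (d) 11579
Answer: d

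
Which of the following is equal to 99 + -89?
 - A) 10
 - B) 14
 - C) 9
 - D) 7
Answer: A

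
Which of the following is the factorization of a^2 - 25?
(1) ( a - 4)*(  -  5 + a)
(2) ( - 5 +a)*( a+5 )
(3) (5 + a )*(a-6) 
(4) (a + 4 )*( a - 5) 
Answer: 2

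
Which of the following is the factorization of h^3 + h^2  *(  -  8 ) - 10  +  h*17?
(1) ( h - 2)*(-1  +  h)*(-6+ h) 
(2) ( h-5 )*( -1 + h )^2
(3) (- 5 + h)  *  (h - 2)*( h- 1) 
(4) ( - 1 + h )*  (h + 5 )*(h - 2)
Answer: 3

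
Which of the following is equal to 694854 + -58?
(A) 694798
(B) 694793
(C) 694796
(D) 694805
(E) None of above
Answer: C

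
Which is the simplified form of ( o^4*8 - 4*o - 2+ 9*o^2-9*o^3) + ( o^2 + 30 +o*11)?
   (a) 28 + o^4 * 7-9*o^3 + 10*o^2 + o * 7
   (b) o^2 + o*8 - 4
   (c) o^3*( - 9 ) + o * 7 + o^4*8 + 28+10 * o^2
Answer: c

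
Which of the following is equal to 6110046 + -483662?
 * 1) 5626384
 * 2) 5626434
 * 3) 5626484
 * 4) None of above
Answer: 1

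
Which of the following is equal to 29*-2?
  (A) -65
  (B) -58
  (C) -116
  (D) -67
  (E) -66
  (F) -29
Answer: B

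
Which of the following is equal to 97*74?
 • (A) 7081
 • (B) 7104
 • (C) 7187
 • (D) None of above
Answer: D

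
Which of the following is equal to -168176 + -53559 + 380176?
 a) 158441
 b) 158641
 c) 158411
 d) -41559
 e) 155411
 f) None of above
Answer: a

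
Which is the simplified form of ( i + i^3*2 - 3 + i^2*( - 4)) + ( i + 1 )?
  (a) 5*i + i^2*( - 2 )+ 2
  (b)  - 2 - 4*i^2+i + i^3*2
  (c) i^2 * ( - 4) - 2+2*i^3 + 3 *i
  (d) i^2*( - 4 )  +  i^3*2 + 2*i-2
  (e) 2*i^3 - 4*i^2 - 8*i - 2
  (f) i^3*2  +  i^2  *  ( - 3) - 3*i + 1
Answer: d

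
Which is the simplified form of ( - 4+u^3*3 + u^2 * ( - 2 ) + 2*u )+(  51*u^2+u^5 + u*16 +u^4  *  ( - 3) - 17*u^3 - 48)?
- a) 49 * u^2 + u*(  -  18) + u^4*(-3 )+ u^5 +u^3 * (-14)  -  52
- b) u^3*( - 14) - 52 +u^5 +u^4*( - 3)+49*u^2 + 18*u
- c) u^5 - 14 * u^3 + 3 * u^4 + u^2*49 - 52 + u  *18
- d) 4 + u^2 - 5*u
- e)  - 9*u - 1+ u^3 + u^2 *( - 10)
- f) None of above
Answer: b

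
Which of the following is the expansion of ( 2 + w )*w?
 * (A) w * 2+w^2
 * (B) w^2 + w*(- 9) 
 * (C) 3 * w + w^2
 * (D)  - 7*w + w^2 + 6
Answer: A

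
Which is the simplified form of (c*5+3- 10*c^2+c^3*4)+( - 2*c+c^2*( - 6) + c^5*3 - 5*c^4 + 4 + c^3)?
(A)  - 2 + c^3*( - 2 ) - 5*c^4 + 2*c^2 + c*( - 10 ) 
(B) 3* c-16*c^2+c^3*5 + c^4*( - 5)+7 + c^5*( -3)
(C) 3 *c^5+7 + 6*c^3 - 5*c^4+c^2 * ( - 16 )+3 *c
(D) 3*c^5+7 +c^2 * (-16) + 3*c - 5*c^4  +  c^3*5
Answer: D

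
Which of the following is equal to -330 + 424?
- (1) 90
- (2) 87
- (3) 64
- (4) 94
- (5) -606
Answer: 4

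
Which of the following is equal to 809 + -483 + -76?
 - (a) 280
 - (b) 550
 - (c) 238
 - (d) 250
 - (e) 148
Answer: d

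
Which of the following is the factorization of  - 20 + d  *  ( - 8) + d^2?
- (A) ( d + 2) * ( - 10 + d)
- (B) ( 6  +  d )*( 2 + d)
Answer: A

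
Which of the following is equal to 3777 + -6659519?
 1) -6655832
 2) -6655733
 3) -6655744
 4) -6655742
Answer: 4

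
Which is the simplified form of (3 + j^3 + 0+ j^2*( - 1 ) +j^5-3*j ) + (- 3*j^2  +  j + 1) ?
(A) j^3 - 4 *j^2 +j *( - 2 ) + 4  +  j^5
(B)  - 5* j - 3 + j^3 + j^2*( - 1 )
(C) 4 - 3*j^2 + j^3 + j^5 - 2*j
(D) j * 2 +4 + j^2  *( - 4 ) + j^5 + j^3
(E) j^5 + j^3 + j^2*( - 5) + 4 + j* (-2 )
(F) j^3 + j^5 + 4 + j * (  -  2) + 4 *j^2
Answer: A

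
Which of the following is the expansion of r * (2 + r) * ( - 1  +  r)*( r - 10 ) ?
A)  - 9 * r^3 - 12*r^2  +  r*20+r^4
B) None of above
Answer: A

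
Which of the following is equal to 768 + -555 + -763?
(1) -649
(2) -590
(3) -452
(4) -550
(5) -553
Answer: 4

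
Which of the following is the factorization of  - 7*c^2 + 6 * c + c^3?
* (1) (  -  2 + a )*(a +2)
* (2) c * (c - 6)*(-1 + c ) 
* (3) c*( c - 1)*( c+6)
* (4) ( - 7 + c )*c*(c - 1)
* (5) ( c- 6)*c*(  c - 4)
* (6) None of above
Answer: 2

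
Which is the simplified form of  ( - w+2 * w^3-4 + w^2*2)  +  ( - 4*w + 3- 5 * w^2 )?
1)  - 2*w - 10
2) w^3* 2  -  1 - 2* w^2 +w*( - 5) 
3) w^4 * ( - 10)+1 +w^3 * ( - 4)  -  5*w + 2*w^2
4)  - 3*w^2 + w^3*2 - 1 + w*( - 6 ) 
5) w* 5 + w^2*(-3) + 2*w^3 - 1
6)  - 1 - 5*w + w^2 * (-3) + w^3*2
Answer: 6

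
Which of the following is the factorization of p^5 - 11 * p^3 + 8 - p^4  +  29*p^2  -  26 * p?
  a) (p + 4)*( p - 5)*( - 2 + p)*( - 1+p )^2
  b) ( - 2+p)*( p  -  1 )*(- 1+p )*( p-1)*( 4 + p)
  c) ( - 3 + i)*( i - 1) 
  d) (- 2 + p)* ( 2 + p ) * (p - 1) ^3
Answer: b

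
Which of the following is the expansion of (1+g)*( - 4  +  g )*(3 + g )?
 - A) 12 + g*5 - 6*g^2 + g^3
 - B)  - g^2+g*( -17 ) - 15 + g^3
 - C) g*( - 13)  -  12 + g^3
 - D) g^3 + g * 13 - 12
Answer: C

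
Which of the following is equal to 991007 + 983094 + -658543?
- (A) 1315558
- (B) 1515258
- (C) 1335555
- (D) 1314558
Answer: A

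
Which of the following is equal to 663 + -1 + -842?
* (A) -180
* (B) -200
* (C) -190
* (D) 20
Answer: A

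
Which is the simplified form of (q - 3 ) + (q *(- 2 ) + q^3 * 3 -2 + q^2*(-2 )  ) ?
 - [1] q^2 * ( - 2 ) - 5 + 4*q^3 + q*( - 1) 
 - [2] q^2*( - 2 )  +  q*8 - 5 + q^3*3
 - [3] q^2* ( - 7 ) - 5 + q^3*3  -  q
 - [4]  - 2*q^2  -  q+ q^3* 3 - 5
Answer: 4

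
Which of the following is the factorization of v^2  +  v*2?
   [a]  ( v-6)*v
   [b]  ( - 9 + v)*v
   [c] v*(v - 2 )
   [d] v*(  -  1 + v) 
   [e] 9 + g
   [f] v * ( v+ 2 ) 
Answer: f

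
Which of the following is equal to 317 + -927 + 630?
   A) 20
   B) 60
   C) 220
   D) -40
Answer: A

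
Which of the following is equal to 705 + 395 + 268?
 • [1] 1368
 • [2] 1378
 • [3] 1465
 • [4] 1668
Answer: 1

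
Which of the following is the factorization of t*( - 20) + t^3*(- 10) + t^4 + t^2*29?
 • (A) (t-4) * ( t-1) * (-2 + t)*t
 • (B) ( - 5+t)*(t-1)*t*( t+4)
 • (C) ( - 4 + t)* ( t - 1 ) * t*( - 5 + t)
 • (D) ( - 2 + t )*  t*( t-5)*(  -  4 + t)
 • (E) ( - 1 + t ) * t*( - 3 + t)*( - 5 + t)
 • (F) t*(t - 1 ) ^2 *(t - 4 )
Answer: C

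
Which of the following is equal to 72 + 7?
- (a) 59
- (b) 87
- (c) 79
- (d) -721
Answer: c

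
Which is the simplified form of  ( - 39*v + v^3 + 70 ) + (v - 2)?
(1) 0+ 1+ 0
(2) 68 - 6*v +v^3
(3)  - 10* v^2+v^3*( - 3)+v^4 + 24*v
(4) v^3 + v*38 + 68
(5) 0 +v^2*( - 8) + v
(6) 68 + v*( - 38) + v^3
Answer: 6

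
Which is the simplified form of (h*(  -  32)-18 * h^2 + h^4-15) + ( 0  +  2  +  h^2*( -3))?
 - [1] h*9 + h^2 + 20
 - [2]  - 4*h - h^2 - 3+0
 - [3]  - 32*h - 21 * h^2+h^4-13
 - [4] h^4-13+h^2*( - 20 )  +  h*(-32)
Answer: 3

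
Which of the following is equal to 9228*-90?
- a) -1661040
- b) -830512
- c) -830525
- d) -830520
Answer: d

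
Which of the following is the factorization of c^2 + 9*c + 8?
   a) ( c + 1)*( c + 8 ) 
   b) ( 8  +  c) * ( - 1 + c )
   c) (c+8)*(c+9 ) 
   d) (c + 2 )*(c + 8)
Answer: a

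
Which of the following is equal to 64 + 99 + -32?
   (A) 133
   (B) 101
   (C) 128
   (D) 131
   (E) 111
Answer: D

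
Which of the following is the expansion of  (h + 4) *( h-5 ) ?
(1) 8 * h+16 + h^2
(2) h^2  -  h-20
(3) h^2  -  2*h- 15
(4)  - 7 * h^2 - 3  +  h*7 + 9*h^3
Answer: 2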